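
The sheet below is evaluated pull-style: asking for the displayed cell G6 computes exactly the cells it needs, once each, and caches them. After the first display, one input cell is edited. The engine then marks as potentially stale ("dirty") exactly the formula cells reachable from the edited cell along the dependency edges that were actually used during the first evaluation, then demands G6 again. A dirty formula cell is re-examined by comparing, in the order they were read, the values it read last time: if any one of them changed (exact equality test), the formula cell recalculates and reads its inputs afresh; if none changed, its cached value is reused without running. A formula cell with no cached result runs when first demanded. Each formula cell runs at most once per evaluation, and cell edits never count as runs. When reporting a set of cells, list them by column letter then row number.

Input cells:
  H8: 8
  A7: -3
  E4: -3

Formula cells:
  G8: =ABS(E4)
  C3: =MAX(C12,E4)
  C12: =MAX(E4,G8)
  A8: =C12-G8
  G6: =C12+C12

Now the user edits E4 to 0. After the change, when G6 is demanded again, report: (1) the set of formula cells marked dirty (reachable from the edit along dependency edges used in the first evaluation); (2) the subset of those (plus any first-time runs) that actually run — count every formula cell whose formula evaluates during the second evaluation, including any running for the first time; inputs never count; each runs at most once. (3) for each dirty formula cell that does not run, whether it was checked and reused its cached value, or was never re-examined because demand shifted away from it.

The edit dirties: C12, G6, G8.
3 formula cells run: C12, G6, G8.
No dirty formula cell escaped a run.

First demand of the output computes:
  G8 = ABS(-3) = 3
  C12 = MAX(-3, 3) = 3
  G6 = 3 + 3 = 6

After the edit, cleaning proceeds:
  G8: a read changed (E4 -3->0) — executes, giving 0.
  C12: a read changed (E4 -3->0; G8 3->0) — executes, giving 0.
  G6: a read changed (C12 3->0; C12 3->0) — executes, giving 0.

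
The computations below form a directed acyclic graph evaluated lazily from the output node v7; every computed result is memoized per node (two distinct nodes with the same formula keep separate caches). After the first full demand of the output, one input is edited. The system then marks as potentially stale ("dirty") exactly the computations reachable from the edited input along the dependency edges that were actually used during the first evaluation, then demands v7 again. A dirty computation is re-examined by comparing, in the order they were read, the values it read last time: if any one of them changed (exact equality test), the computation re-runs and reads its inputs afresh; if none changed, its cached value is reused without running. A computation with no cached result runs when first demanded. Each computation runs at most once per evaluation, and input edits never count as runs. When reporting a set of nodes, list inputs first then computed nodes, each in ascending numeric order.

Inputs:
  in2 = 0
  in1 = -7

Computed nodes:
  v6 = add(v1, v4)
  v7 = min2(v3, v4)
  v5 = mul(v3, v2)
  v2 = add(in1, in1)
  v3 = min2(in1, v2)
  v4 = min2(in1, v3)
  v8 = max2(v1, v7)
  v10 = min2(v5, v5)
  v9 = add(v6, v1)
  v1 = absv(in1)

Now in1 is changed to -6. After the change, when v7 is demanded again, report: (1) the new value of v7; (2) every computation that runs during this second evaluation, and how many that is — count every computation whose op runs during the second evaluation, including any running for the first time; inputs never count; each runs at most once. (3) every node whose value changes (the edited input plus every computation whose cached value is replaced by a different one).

Demanding v7 again yields -12.
4 computations run: v2, v3, v4, v7.
The nodes whose values change: in1, v2, v3, v4, v7.

First demand of the output computes:
  v2 = add(-7, -7) = -14
  v3 = min2(-7, -14) = -14
  v4 = min2(-7, -14) = -14
  v7 = min2(-14, -14) = -14

After the edit, cleaning proceeds:
  v2: a read changed (in1 -7->-6; in1 -7->-6) — executes, giving -12.
  v3: a read changed (in1 -7->-6; v2 -14->-12) — executes, giving -12.
  v4: a read changed (in1 -7->-6; v3 -14->-12) — executes, giving -12.
  v7: a read changed (v3 -14->-12; v4 -14->-12) — executes, giving -12.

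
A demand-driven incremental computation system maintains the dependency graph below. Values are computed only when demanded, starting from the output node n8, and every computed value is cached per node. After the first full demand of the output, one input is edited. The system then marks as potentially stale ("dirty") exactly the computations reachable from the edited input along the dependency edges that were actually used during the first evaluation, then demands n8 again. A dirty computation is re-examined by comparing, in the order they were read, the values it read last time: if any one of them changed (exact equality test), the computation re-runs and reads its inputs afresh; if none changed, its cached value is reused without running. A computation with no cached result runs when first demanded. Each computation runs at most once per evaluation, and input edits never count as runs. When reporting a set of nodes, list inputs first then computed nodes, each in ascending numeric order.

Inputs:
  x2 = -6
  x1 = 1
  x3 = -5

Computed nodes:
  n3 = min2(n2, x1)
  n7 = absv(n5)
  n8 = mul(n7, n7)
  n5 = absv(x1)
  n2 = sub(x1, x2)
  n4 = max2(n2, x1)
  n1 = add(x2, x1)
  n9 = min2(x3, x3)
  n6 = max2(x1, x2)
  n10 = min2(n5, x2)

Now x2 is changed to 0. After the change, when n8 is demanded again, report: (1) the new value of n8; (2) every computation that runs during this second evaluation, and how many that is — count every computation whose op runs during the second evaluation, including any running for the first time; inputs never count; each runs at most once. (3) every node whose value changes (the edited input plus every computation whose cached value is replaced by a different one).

New value of n8: 1.
Computations that run: none — 0 in total.
Values that change: x2.
Key observation: x2 is never demanded by the output, so the edit triggers no recomputation at all.

First evaluation (everything demanded from the output):
  n5 = absv(1) = 1
  n7 = absv(1) = 1
  n8 = mul(1, 1) = 1

Propagation after the edit:
  x2 feeds no computation that the output demands — nothing is marked dirty and nothing runs.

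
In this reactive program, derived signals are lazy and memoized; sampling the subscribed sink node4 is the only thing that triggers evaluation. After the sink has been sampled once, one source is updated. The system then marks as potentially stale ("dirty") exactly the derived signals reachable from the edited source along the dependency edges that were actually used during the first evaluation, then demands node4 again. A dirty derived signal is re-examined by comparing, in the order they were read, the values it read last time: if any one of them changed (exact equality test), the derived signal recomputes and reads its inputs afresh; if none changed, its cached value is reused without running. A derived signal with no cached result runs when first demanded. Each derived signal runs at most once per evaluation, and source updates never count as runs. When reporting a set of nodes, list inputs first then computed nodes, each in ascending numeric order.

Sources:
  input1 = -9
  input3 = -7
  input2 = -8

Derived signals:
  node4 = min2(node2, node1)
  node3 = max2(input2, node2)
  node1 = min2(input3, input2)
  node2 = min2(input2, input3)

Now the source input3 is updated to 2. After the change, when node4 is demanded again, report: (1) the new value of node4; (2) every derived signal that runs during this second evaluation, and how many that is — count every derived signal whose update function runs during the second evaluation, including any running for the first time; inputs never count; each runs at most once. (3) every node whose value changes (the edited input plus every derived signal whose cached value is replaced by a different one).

First demand of the output computes:
  node1 = min2(-7, -8) = -8
  node2 = min2(-8, -7) = -8
  node4 = min2(-8, -8) = -8

After the edit, cleaning proceeds:
  node1: a read changed (input3 -7->2) — executes, giving -8 — identical to its old value.
  node2: a read changed (input3 -7->2) — executes, giving -8 — identical to its old value.
  node4: dirty, but its reads are unchanged (node2 unchanged, node1 unchanged); cached -8 stands.

Note where the cutoff bites: node4 is checked, finds nothing changed, and keeps its cache.

Demanding node4 again yields -8.
2 derived signals run: node1, node2.
The nodes whose values change: input3.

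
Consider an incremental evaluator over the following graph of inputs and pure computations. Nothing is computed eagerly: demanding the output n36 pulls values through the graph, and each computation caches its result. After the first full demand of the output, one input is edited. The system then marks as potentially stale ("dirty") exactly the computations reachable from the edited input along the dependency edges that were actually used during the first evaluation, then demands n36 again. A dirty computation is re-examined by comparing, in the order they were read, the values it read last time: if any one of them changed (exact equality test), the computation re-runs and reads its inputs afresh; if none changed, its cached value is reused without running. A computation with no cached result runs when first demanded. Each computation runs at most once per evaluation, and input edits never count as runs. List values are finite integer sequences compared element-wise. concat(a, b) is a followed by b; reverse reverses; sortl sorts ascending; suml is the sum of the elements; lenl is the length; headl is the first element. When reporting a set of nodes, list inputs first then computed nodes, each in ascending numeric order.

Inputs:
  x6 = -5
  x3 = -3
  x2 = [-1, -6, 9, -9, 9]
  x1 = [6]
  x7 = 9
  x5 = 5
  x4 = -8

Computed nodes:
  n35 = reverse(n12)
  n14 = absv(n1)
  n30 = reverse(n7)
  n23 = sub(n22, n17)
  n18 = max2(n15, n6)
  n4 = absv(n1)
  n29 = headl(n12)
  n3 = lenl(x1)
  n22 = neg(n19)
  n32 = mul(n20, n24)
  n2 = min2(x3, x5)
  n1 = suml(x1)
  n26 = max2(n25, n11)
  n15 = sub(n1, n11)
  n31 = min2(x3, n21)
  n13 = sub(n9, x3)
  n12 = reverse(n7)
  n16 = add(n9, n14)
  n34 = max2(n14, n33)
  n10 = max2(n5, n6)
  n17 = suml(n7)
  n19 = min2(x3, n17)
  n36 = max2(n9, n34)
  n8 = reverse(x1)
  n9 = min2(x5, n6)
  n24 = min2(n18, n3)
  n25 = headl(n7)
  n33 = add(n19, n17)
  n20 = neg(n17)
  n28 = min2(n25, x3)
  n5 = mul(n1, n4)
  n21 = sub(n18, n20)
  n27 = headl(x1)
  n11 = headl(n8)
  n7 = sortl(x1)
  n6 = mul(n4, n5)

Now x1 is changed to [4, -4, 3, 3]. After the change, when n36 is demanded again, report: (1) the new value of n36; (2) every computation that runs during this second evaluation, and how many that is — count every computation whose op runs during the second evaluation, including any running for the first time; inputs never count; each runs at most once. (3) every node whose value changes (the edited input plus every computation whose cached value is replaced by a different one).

n36 now evaluates to 6.
Run set: n1, n7, n17 (3 run).
Changed values: x1, n7.
The important point: at n4 every value read last time is unchanged, so the dirty flag clears without a run.

Initial pass — values computed on the first demand:
  n1 = suml([6]) = 6
  n4 = absv(6) = 6
  n5 = mul(6, 6) = 36
  n6 = mul(6, 36) = 216
  n7 = sortl([6]) = [6]
  n9 = min2(5, 216) = 5
  n14 = absv(6) = 6
  n17 = suml([6]) = 6
  n19 = min2(-3, 6) = -3
  n33 = add(-3, 6) = 3
  n34 = max2(6, 3) = 6
  n36 = max2(5, 6) = 6

Second demand — change propagation:
  n1: re-runs because x1 [6]->[4, -4, 3, 3]; new result 6 (unchanged).
  n4: re-examined; everything it read last time is the same (n1 unchanged) — cache 6 kept, no run.
  n5: re-examined; everything it read last time is the same (n1 unchanged, n4 unchanged) — cache 36 kept, no run.
  n6: re-examined; everything it read last time is the same (n4 unchanged, n5 unchanged) — cache 216 kept, no run.
  n7: re-runs because x1 [6]->[4, -4, 3, 3]; new result [-4, 3, 3, 4].
  n9: re-examined; everything it read last time is the same (x5 unchanged, n6 unchanged) — cache 5 kept, no run.
  n14: re-examined; everything it read last time is the same (n1 unchanged) — cache 6 kept, no run.
  n17: re-runs because n7 [6]->[-4, 3, 3, 4]; new result 6 (unchanged).
  n19: re-examined; everything it read last time is the same (x3 unchanged, n17 unchanged) — cache -3 kept, no run.
  n33: re-examined; everything it read last time is the same (n19 unchanged, n17 unchanged) — cache 3 kept, no run.
  n34: re-examined; everything it read last time is the same (n14 unchanged, n33 unchanged) — cache 6 kept, no run.
  n36: re-examined; everything it read last time is the same (n9 unchanged, n34 unchanged) — cache 6 kept, no run.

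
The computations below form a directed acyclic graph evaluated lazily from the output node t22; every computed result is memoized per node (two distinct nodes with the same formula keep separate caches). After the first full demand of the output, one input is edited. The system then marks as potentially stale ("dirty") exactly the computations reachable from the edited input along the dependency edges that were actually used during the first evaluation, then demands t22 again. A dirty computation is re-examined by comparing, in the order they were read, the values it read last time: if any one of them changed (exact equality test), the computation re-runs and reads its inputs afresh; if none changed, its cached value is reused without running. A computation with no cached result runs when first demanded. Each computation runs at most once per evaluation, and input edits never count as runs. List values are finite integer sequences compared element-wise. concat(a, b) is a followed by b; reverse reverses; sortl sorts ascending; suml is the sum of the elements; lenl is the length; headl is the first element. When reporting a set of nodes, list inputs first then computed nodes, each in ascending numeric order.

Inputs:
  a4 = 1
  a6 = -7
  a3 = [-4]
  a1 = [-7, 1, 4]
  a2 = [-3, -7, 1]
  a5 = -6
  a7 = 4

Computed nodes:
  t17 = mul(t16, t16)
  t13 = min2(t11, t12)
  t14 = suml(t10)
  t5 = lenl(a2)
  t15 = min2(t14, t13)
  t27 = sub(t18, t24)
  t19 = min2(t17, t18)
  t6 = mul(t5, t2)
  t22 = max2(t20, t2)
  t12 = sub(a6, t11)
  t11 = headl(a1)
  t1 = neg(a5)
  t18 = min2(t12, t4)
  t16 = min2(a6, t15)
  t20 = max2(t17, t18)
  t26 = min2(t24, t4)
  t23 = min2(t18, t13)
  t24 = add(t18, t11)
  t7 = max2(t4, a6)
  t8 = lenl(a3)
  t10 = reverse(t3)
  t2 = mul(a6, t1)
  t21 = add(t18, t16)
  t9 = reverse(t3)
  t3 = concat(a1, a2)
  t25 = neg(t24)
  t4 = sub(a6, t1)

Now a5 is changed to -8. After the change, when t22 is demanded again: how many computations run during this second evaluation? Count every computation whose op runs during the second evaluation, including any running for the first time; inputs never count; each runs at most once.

6 computations run: t1, t2, t4, t18, t20, t22.

First demand of the output computes:
  t1 = neg(-6) = 6
  t2 = mul(-7, 6) = -42
  t3 = concat([-7, 1, 4], [-3, -7, 1]) = [-7, 1, 4, -3, -7, 1]
  t4 = sub(-7, 6) = -13
  t10 = reverse([-7, 1, 4, -3, -7, 1]) = [1, -7, -3, 4, 1, -7]
  t11 = headl([-7, 1, 4]) = -7
  t12 = sub(-7, -7) = 0
  t13 = min2(-7, 0) = -7
  t14 = suml([1, -7, -3, 4, 1, -7]) = -11
  t15 = min2(-11, -7) = -11
  t16 = min2(-7, -11) = -11
  t17 = mul(-11, -11) = 121
  t18 = min2(0, -13) = -13
  t20 = max2(121, -13) = 121
  t22 = max2(121, -42) = 121

After the edit, cleaning proceeds:
  t1: a read changed (a5 -6->-8) — executes, giving 8.
  t2: a read changed (t1 6->8) — executes, giving -56.
  t4: a read changed (t1 6->8) — executes, giving -15.
  t18: a read changed (t4 -13->-15) — executes, giving -15.
  t20: a read changed (t18 -13->-15) — executes, giving 121 — identical to its old value.
  t22: a read changed (t2 -42->-56) — executes, giving 121 — identical to its old value.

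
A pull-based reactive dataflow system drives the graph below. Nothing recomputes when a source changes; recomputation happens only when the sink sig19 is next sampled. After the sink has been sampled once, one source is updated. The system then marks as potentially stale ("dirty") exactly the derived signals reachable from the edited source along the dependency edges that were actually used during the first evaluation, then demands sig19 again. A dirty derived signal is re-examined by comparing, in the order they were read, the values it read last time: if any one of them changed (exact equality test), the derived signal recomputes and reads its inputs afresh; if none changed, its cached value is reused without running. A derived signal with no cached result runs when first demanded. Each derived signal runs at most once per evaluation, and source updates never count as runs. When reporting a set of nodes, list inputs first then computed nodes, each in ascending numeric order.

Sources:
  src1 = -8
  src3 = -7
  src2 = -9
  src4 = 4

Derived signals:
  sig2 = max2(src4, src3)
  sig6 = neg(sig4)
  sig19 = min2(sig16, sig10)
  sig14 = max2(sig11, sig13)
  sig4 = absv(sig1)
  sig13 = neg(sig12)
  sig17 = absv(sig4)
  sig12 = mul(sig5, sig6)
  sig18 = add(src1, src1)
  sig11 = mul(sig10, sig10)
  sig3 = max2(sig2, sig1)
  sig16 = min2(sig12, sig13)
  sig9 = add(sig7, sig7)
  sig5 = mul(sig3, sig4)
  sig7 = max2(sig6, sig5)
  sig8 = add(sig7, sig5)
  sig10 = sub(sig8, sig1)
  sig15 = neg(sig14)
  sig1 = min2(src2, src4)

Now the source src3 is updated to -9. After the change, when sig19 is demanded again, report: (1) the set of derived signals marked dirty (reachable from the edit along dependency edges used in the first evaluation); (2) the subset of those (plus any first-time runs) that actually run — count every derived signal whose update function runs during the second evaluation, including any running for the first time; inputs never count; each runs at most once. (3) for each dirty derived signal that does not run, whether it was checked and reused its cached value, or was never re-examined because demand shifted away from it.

First evaluation (everything demanded from the output):
  sig1 = min2(-9, 4) = -9
  sig2 = max2(4, -7) = 4
  sig3 = max2(4, -9) = 4
  sig4 = absv(-9) = 9
  sig5 = mul(4, 9) = 36
  sig6 = neg(9) = -9
  sig7 = max2(-9, 36) = 36
  sig8 = add(36, 36) = 72
  sig10 = sub(72, -9) = 81
  sig12 = mul(36, -9) = -324
  sig13 = neg(-324) = 324
  sig16 = min2(-324, 324) = -324
  sig19 = min2(-324, 81) = -324

Propagation after the edit:
  sig2: runs — src3 -7->-9; result 4 (same value as before).
  sig3: checked — values it read are unchanged (sig2 unchanged, sig1 unchanged); reused cached 4 without running.
  sig5: checked — values it read are unchanged (sig3 unchanged, sig4 unchanged); reused cached 36 without running.
  sig7: checked — values it read are unchanged (sig6 unchanged, sig5 unchanged); reused cached 36 without running.
  sig8: checked — values it read are unchanged (sig7 unchanged, sig5 unchanged); reused cached 72 without running.
  sig10: checked — values it read are unchanged (sig8 unchanged, sig1 unchanged); reused cached 81 without running.
  sig12: checked — values it read are unchanged (sig5 unchanged, sig6 unchanged); reused cached -324 without running.
  sig13: checked — values it read are unchanged (sig12 unchanged); reused cached 324 without running.
  sig16: checked — values it read are unchanged (sig12 unchanged, sig13 unchanged); reused cached -324 without running.
  sig19: checked — values it read are unchanged (sig16 unchanged, sig10 unchanged); reused cached -324 without running.

Key observation: the change is absorbed at sig2 — it re-runs but produces the same value, and the output's value is unchanged.

Marked dirty: sig2, sig3, sig5, sig7, sig8, sig10, sig12, sig13, sig16, sig19.
Derived signals that run: sig2 — 1 in total.
Checked but reused from cache: sig3, sig5, sig7, sig8, sig10, sig12, sig13, sig16, sig19.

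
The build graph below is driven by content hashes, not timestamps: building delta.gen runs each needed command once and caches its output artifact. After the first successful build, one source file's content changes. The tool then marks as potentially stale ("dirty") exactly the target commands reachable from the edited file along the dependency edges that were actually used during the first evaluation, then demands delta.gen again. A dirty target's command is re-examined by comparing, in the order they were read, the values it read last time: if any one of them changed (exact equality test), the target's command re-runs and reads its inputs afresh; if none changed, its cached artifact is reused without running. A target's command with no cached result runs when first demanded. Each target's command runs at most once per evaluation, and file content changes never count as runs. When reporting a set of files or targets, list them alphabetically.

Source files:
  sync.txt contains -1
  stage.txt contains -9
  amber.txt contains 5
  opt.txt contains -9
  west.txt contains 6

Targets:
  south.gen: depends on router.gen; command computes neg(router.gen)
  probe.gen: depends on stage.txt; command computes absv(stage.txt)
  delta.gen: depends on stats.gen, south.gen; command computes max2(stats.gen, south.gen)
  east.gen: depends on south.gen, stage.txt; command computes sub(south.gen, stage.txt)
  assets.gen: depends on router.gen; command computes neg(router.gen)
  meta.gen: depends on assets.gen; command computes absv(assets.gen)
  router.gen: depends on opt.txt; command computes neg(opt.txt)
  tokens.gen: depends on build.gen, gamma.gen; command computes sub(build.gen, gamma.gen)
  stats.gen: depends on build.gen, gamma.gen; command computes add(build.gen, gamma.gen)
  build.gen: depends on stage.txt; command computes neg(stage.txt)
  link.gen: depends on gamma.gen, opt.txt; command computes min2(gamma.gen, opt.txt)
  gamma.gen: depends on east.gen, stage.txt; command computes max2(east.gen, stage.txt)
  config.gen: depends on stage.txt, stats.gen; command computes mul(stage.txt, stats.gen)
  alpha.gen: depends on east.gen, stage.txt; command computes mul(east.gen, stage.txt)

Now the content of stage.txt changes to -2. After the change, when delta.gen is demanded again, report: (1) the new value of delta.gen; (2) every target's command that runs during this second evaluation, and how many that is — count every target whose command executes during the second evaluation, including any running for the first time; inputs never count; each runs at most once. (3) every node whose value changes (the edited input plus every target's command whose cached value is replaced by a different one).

Initial pass — values computed on the first demand:
  build.gen = neg(-9) = 9
  router.gen = neg(-9) = 9
  south.gen = neg(9) = -9
  east.gen = sub(-9, -9) = 0
  gamma.gen = max2(0, -9) = 0
  stats.gen = add(9, 0) = 9
  delta.gen = max2(9, -9) = 9

Second demand — change propagation:
  build.gen: re-runs because stage.txt -9->-2; new result 2.
  east.gen: re-runs because stage.txt -9->-2; new result -7.
  gamma.gen: re-runs because east.gen 0->-7; stage.txt -9->-2; new result -2.
  stats.gen: re-runs because build.gen 9->2; gamma.gen 0->-2; new result 0.
  delta.gen: re-runs because stats.gen 9->0; new result 0.

delta.gen now evaluates to 0.
Run set: build.gen, delta.gen, east.gen, gamma.gen, stats.gen (5 run).
Changed values: build.gen, delta.gen, east.gen, gamma.gen, stage.txt, stats.gen.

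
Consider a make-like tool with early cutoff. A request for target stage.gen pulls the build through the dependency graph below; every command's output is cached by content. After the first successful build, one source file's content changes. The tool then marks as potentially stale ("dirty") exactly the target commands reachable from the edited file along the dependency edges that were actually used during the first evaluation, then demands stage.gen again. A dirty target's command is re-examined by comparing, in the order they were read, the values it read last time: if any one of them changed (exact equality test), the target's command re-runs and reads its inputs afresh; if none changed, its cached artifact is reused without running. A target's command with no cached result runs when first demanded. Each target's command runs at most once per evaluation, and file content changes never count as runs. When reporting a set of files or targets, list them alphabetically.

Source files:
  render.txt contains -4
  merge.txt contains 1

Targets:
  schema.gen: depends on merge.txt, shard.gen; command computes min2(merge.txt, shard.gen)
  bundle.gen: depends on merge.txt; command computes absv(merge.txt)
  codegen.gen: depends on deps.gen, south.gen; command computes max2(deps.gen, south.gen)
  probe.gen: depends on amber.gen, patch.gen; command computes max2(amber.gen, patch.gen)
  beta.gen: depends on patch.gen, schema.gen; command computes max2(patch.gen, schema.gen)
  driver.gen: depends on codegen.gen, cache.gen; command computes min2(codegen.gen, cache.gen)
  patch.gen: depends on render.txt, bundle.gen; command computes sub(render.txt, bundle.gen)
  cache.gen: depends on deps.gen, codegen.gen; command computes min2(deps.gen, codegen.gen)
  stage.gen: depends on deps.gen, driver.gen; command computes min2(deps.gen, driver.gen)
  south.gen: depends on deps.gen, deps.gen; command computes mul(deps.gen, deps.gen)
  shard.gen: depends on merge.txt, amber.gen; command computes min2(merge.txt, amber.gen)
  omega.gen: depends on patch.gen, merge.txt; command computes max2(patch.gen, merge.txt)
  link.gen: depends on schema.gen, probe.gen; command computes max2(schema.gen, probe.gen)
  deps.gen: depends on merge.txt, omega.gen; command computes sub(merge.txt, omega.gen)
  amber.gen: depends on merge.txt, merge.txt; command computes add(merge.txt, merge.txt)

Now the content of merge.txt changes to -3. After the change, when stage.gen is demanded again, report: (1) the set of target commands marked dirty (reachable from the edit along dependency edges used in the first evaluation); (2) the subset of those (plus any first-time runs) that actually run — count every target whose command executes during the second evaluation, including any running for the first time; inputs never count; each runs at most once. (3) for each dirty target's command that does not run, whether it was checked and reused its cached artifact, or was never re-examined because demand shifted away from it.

The edit dirties: bundle.gen, cache.gen, codegen.gen, deps.gen, driver.gen, omega.gen, patch.gen, south.gen, stage.gen.
4 target commands run: bundle.gen, deps.gen, omega.gen, patch.gen.
Cache hits after checking: cache.gen, codegen.gen, driver.gen, south.gen, stage.gen.
Note the absorption at deps.gen: it re-runs yet its value is the same, leaving the output's value untouched.

First demand of the output computes:
  bundle.gen = absv(1) = 1
  patch.gen = sub(-4, 1) = -5
  omega.gen = max2(-5, 1) = 1
  deps.gen = sub(1, 1) = 0
  south.gen = mul(0, 0) = 0
  codegen.gen = max2(0, 0) = 0
  cache.gen = min2(0, 0) = 0
  driver.gen = min2(0, 0) = 0
  stage.gen = min2(0, 0) = 0

After the edit, cleaning proceeds:
  bundle.gen: a read changed (merge.txt 1->-3) — executes, giving 3.
  patch.gen: a read changed (bundle.gen 1->3) — executes, giving -7.
  omega.gen: a read changed (patch.gen -5->-7; merge.txt 1->-3) — executes, giving -3.
  deps.gen: a read changed (merge.txt 1->-3; omega.gen 1->-3) — executes, giving 0 — identical to its old value.
  south.gen: dirty, but its reads are unchanged (deps.gen unchanged, deps.gen unchanged); cached 0 stands.
  codegen.gen: dirty, but its reads are unchanged (deps.gen unchanged, south.gen unchanged); cached 0 stands.
  cache.gen: dirty, but its reads are unchanged (deps.gen unchanged, codegen.gen unchanged); cached 0 stands.
  driver.gen: dirty, but its reads are unchanged (codegen.gen unchanged, cache.gen unchanged); cached 0 stands.
  stage.gen: dirty, but its reads are unchanged (deps.gen unchanged, driver.gen unchanged); cached 0 stands.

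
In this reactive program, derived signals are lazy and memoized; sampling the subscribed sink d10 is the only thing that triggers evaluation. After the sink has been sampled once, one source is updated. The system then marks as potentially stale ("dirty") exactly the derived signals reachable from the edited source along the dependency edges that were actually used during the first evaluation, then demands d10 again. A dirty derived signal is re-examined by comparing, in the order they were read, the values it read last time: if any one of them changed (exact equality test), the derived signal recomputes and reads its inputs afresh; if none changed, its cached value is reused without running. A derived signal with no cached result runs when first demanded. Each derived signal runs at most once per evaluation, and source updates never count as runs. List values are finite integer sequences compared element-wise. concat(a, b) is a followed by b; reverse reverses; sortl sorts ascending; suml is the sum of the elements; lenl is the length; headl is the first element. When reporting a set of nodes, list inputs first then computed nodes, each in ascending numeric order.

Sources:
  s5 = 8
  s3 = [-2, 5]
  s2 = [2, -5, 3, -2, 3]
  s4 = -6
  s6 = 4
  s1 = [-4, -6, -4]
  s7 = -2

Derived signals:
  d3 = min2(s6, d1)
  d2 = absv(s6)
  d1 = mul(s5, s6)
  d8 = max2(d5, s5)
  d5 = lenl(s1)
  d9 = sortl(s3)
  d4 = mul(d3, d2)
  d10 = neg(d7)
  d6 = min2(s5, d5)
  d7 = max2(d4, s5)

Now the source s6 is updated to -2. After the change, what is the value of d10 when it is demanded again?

Demanding d10 again yields -8.

First demand of the output computes:
  d1 = mul(8, 4) = 32
  d2 = absv(4) = 4
  d3 = min2(4, 32) = 4
  d4 = mul(4, 4) = 16
  d7 = max2(16, 8) = 16
  d10 = neg(16) = -16

After the edit, cleaning proceeds:
  d1: a read changed (s6 4->-2) — executes, giving -16.
  d2: a read changed (s6 4->-2) — executes, giving 2.
  d3: a read changed (s6 4->-2; d1 32->-16) — executes, giving -16.
  d4: a read changed (d3 4->-16; d2 4->2) — executes, giving -32.
  d7: a read changed (d4 16->-32) — executes, giving 8.
  d10: a read changed (d7 16->8) — executes, giving -8.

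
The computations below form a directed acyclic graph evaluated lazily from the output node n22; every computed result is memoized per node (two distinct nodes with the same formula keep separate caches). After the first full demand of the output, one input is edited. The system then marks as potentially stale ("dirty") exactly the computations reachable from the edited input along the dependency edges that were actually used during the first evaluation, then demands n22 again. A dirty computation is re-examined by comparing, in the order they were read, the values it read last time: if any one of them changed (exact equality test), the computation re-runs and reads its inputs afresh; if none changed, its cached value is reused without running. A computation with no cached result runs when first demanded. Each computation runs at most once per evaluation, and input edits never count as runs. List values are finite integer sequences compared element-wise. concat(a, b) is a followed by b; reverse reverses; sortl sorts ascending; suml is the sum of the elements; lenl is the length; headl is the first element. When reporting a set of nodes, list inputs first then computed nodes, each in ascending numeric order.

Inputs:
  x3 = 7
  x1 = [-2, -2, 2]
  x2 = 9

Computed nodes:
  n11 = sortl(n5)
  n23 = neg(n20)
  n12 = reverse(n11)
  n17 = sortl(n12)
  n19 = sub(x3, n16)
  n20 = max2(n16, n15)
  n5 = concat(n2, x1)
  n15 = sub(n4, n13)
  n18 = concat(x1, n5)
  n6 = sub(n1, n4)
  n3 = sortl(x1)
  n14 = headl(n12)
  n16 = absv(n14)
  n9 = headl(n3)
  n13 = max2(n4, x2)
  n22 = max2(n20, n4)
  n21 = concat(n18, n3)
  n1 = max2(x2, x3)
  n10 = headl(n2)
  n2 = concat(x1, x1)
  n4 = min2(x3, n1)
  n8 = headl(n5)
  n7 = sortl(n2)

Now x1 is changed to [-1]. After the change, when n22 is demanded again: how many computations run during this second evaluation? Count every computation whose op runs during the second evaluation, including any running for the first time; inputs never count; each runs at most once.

8 computations run: n2, n5, n11, n12, n14, n16, n20, n22.

First demand of the output computes:
  n1 = max2(9, 7) = 9
  n2 = concat([-2, -2, 2], [-2, -2, 2]) = [-2, -2, 2, -2, -2, 2]
  n4 = min2(7, 9) = 7
  n5 = concat([-2, -2, 2, -2, -2, 2], [-2, -2, 2]) = [-2, -2, 2, -2, -2, 2, -2, -2, 2]
  n11 = sortl([-2, -2, 2, -2, -2, 2, -2, -2, 2]) = [-2, -2, -2, -2, -2, -2, 2, 2, 2]
  n12 = reverse([-2, -2, -2, -2, -2, -2, 2, 2, 2]) = [2, 2, 2, -2, -2, -2, -2, -2, -2]
  n13 = max2(7, 9) = 9
  n14 = headl([2, 2, 2, -2, -2, -2, -2, -2, -2]) = 2
  n15 = sub(7, 9) = -2
  n16 = absv(2) = 2
  n20 = max2(2, -2) = 2
  n22 = max2(2, 7) = 7

After the edit, cleaning proceeds:
  n2: a read changed (x1 [-2, -2, 2]->[-1]; x1 [-2, -2, 2]->[-1]) — executes, giving [-1, -1].
  n5: a read changed (n2 [-2, -2, 2, -2, -2, 2]->[-1, -1]; x1 [-2, -2, 2]->[-1]) — executes, giving [-1, -1, -1].
  n11: a read changed (n5 [-2, -2, 2, -2, -2, 2, -2, -2, 2]->[-1, -1, -1]) — executes, giving [-1, -1, -1].
  n12: a read changed (n11 [-2, -2, -2, -2, -2, -2, 2, 2, 2]->[-1, -1, -1]) — executes, giving [-1, -1, -1].
  n14: a read changed (n12 [2, 2, 2, -2, -2, -2, -2, -2, -2]->[-1, -1, -1]) — executes, giving -1.
  n16: a read changed (n14 2->-1) — executes, giving 1.
  n20: a read changed (n16 2->1) — executes, giving 1.
  n22: a read changed (n20 2->1) — executes, giving 7 — identical to its old value.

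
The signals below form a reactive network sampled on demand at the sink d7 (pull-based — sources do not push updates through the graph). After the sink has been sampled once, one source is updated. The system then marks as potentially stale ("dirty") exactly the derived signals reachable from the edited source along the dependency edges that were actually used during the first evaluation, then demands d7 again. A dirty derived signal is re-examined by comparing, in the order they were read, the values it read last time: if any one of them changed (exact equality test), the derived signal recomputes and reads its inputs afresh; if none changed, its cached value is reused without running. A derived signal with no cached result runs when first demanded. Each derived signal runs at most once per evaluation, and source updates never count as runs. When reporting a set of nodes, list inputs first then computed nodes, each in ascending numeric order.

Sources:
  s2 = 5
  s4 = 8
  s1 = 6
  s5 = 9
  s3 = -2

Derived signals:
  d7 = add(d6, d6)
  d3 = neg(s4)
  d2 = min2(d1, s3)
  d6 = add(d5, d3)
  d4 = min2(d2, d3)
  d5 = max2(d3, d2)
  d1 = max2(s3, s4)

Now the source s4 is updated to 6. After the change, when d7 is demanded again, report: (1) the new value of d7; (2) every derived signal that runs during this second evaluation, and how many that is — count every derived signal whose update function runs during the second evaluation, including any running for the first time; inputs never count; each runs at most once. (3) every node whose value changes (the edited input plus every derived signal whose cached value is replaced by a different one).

d7 now evaluates to -16.
Run set: d1, d2, d3, d5, d6, d7 (6 run).
Changed values: s4, d1, d3, d6, d7.

Initial pass — values computed on the first demand:
  d1 = max2(-2, 8) = 8
  d2 = min2(8, -2) = -2
  d3 = neg(8) = -8
  d5 = max2(-8, -2) = -2
  d6 = add(-2, -8) = -10
  d7 = add(-10, -10) = -20

Second demand — change propagation:
  d1: re-runs because s4 8->6; new result 6.
  d2: re-runs because d1 8->6; new result -2 (unchanged).
  d3: re-runs because s4 8->6; new result -6.
  d5: re-runs because d3 -8->-6; new result -2 (unchanged).
  d6: re-runs because d3 -8->-6; new result -8.
  d7: re-runs because d6 -10->-8; d6 -10->-8; new result -16.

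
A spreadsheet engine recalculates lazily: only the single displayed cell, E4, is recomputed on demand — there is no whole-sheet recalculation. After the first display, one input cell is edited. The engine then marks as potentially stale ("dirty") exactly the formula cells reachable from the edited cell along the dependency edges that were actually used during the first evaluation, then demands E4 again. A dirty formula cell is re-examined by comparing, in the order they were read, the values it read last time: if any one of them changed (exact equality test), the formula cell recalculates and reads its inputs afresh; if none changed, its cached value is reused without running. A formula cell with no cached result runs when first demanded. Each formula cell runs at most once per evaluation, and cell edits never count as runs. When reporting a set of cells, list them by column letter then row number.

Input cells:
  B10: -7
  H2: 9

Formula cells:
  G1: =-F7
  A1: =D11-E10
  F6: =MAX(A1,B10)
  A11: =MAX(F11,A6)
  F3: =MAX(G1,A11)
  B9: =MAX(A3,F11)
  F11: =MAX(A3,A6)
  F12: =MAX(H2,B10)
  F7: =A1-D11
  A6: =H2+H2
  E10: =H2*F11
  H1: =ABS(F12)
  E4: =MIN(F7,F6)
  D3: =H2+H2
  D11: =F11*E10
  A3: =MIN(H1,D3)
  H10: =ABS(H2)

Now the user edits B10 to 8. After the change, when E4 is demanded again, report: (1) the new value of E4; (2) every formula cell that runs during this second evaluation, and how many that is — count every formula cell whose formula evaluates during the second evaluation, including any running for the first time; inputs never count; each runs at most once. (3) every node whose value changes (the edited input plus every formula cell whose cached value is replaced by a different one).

New value of E4: -162.
Formula cells that run: F6, F12 — 2 in total.
Values that change: B10.
Key observation: the cutoff stops propagation at H1 — its inputs' values are unchanged, so it reuses its cache.

First evaluation (everything demanded from the output):
  A6 = 9 + 9 = 18
  D3 = 9 + 9 = 18
  F12 = MAX(9, -7) = 9
  H1 = ABS(9) = 9
  A3 = MIN(9, 18) = 9
  F11 = MAX(9, 18) = 18
  E10 = 9 * 18 = 162
  D11 = 18 * 162 = 2916
  A1 = 2916 - 162 = 2754
  F6 = MAX(2754, -7) = 2754
  F7 = 2754 - 2916 = -162
  E4 = MIN(-162, 2754) = -162

Propagation after the edit:
  F12: runs — B10 -7->8; result 9 (same value as before).
  H1: checked — values it read are unchanged (F12 unchanged); reused cached 9 without running.
  A3: checked — values it read are unchanged (H1 unchanged, D3 unchanged); reused cached 9 without running.
  F11: checked — values it read are unchanged (A3 unchanged, A6 unchanged); reused cached 18 without running.
  E10: checked — values it read are unchanged (H2 unchanged, F11 unchanged); reused cached 162 without running.
  D11: checked — values it read are unchanged (F11 unchanged, E10 unchanged); reused cached 2916 without running.
  A1: checked — values it read are unchanged (D11 unchanged, E10 unchanged); reused cached 2754 without running.
  F6: runs — B10 -7->8; result 2754 (same value as before).
  F7: checked — values it read are unchanged (A1 unchanged, D11 unchanged); reused cached -162 without running.
  E4: checked — values it read are unchanged (F7 unchanged, F6 unchanged); reused cached -162 without running.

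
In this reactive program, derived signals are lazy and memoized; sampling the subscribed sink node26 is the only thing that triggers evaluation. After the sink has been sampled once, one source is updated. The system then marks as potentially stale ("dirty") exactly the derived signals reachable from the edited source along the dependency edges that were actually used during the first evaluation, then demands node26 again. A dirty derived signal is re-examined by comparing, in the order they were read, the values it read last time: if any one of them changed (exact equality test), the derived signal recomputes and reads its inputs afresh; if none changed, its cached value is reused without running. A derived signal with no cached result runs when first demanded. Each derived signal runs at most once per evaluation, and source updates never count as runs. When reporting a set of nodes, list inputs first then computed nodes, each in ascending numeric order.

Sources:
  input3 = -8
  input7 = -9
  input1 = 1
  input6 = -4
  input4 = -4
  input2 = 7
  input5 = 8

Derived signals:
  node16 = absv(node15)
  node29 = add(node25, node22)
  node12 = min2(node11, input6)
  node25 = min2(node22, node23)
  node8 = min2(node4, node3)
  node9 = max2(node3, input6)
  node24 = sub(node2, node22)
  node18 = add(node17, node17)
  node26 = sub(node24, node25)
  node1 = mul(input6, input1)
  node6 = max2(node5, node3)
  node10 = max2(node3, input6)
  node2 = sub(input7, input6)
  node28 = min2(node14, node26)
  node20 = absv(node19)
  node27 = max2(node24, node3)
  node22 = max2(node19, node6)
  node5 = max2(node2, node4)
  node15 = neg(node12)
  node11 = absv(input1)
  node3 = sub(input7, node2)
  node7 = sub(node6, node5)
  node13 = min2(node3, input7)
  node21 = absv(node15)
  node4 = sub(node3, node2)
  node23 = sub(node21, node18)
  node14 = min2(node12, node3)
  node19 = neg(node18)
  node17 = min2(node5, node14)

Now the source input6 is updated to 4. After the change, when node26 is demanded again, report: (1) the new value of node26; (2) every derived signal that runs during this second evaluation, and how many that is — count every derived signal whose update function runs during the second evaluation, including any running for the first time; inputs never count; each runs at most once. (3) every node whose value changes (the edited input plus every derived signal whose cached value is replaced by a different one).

Demanding node26 again yields -29.
17 derived signals run: node2, node3, node4, node5, node6, node12, node14, node15, node17, node18, node19, node21, node22, node23, node24, node25, node26.
The nodes whose values change: input6, node2, node3, node4, node5, node6, node12, node14, node15, node17, node18, node19, node21, node22, node23, node24, node25, node26.

First demand of the output computes:
  node2 = sub(-9, -4) = -5
  node3 = sub(-9, -5) = -4
  node4 = sub(-4, -5) = 1
  node5 = max2(-5, 1) = 1
  node6 = max2(1, -4) = 1
  node11 = absv(1) = 1
  node12 = min2(1, -4) = -4
  node14 = min2(-4, -4) = -4
  node15 = neg(-4) = 4
  node17 = min2(1, -4) = -4
  node18 = add(-4, -4) = -8
  node19 = neg(-8) = 8
  node21 = absv(4) = 4
  node22 = max2(8, 1) = 8
  node23 = sub(4, -8) = 12
  node24 = sub(-5, 8) = -13
  node25 = min2(8, 12) = 8
  node26 = sub(-13, 8) = -21

After the edit, cleaning proceeds:
  node2: a read changed (input6 -4->4) — executes, giving -13.
  node3: a read changed (node2 -5->-13) — executes, giving 4.
  node4: a read changed (node3 -4->4; node2 -5->-13) — executes, giving 17.
  node5: a read changed (node2 -5->-13; node4 1->17) — executes, giving 17.
  node6: a read changed (node5 1->17; node3 -4->4) — executes, giving 17.
  node12: a read changed (input6 -4->4) — executes, giving 1.
  node14: a read changed (node12 -4->1; node3 -4->4) — executes, giving 1.
  node15: a read changed (node12 -4->1) — executes, giving -1.
  node17: a read changed (node5 1->17; node14 -4->1) — executes, giving 1.
  node18: a read changed (node17 -4->1; node17 -4->1) — executes, giving 2.
  node19: a read changed (node18 -8->2) — executes, giving -2.
  node21: a read changed (node15 4->-1) — executes, giving 1.
  node22: a read changed (node19 8->-2; node6 1->17) — executes, giving 17.
  node23: a read changed (node21 4->1; node18 -8->2) — executes, giving -1.
  node24: a read changed (node2 -5->-13; node22 8->17) — executes, giving -30.
  node25: a read changed (node22 8->17; node23 12->-1) — executes, giving -1.
  node26: a read changed (node24 -13->-30; node25 8->-1) — executes, giving -29.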